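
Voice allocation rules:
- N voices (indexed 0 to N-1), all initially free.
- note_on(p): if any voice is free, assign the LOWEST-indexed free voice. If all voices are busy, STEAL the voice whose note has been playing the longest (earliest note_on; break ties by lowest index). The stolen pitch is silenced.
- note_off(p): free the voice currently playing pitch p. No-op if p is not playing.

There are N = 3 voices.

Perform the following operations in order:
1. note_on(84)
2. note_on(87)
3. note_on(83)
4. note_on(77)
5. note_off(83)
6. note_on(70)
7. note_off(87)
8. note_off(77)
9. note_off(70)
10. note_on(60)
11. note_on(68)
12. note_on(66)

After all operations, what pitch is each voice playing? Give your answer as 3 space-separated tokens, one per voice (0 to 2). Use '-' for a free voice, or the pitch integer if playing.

Answer: 60 68 66

Derivation:
Op 1: note_on(84): voice 0 is free -> assigned | voices=[84 - -]
Op 2: note_on(87): voice 1 is free -> assigned | voices=[84 87 -]
Op 3: note_on(83): voice 2 is free -> assigned | voices=[84 87 83]
Op 4: note_on(77): all voices busy, STEAL voice 0 (pitch 84, oldest) -> assign | voices=[77 87 83]
Op 5: note_off(83): free voice 2 | voices=[77 87 -]
Op 6: note_on(70): voice 2 is free -> assigned | voices=[77 87 70]
Op 7: note_off(87): free voice 1 | voices=[77 - 70]
Op 8: note_off(77): free voice 0 | voices=[- - 70]
Op 9: note_off(70): free voice 2 | voices=[- - -]
Op 10: note_on(60): voice 0 is free -> assigned | voices=[60 - -]
Op 11: note_on(68): voice 1 is free -> assigned | voices=[60 68 -]
Op 12: note_on(66): voice 2 is free -> assigned | voices=[60 68 66]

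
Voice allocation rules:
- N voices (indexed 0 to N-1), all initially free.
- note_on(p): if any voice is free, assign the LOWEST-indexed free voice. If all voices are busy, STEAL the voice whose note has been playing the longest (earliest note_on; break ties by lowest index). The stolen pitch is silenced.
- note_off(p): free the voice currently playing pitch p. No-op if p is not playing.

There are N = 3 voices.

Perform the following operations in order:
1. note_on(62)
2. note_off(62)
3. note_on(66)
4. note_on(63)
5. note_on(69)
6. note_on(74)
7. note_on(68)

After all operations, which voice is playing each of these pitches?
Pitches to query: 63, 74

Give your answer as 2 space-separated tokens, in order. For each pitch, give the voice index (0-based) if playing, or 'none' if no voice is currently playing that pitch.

Answer: none 0

Derivation:
Op 1: note_on(62): voice 0 is free -> assigned | voices=[62 - -]
Op 2: note_off(62): free voice 0 | voices=[- - -]
Op 3: note_on(66): voice 0 is free -> assigned | voices=[66 - -]
Op 4: note_on(63): voice 1 is free -> assigned | voices=[66 63 -]
Op 5: note_on(69): voice 2 is free -> assigned | voices=[66 63 69]
Op 6: note_on(74): all voices busy, STEAL voice 0 (pitch 66, oldest) -> assign | voices=[74 63 69]
Op 7: note_on(68): all voices busy, STEAL voice 1 (pitch 63, oldest) -> assign | voices=[74 68 69]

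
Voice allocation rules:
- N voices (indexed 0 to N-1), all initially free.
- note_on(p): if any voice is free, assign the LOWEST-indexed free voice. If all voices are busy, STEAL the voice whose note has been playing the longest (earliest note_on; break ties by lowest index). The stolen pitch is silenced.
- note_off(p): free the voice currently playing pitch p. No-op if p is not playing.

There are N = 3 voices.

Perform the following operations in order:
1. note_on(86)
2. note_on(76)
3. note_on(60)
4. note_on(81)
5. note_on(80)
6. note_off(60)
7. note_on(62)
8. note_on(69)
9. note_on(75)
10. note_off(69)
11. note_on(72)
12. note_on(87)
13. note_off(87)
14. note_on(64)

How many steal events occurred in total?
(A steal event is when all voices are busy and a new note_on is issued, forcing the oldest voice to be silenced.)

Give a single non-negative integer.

Answer: 5

Derivation:
Op 1: note_on(86): voice 0 is free -> assigned | voices=[86 - -]
Op 2: note_on(76): voice 1 is free -> assigned | voices=[86 76 -]
Op 3: note_on(60): voice 2 is free -> assigned | voices=[86 76 60]
Op 4: note_on(81): all voices busy, STEAL voice 0 (pitch 86, oldest) -> assign | voices=[81 76 60]
Op 5: note_on(80): all voices busy, STEAL voice 1 (pitch 76, oldest) -> assign | voices=[81 80 60]
Op 6: note_off(60): free voice 2 | voices=[81 80 -]
Op 7: note_on(62): voice 2 is free -> assigned | voices=[81 80 62]
Op 8: note_on(69): all voices busy, STEAL voice 0 (pitch 81, oldest) -> assign | voices=[69 80 62]
Op 9: note_on(75): all voices busy, STEAL voice 1 (pitch 80, oldest) -> assign | voices=[69 75 62]
Op 10: note_off(69): free voice 0 | voices=[- 75 62]
Op 11: note_on(72): voice 0 is free -> assigned | voices=[72 75 62]
Op 12: note_on(87): all voices busy, STEAL voice 2 (pitch 62, oldest) -> assign | voices=[72 75 87]
Op 13: note_off(87): free voice 2 | voices=[72 75 -]
Op 14: note_on(64): voice 2 is free -> assigned | voices=[72 75 64]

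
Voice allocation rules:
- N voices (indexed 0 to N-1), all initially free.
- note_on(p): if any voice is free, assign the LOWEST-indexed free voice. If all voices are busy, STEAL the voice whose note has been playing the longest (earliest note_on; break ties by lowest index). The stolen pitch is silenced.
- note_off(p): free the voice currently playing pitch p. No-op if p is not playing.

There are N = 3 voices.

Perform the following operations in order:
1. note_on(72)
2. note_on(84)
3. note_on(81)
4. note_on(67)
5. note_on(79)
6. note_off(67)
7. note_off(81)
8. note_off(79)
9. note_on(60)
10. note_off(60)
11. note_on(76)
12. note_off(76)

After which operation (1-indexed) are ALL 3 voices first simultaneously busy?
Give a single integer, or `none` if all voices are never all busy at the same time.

Answer: 3

Derivation:
Op 1: note_on(72): voice 0 is free -> assigned | voices=[72 - -]
Op 2: note_on(84): voice 1 is free -> assigned | voices=[72 84 -]
Op 3: note_on(81): voice 2 is free -> assigned | voices=[72 84 81]
Op 4: note_on(67): all voices busy, STEAL voice 0 (pitch 72, oldest) -> assign | voices=[67 84 81]
Op 5: note_on(79): all voices busy, STEAL voice 1 (pitch 84, oldest) -> assign | voices=[67 79 81]
Op 6: note_off(67): free voice 0 | voices=[- 79 81]
Op 7: note_off(81): free voice 2 | voices=[- 79 -]
Op 8: note_off(79): free voice 1 | voices=[- - -]
Op 9: note_on(60): voice 0 is free -> assigned | voices=[60 - -]
Op 10: note_off(60): free voice 0 | voices=[- - -]
Op 11: note_on(76): voice 0 is free -> assigned | voices=[76 - -]
Op 12: note_off(76): free voice 0 | voices=[- - -]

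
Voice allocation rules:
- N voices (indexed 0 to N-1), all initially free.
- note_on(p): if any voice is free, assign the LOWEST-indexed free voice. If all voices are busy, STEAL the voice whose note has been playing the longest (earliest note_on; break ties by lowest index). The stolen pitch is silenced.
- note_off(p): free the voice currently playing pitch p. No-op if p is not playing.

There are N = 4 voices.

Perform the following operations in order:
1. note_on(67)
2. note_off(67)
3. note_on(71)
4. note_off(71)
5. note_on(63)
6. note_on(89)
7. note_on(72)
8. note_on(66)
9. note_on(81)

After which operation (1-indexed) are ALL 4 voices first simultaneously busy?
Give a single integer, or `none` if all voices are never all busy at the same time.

Answer: 8

Derivation:
Op 1: note_on(67): voice 0 is free -> assigned | voices=[67 - - -]
Op 2: note_off(67): free voice 0 | voices=[- - - -]
Op 3: note_on(71): voice 0 is free -> assigned | voices=[71 - - -]
Op 4: note_off(71): free voice 0 | voices=[- - - -]
Op 5: note_on(63): voice 0 is free -> assigned | voices=[63 - - -]
Op 6: note_on(89): voice 1 is free -> assigned | voices=[63 89 - -]
Op 7: note_on(72): voice 2 is free -> assigned | voices=[63 89 72 -]
Op 8: note_on(66): voice 3 is free -> assigned | voices=[63 89 72 66]
Op 9: note_on(81): all voices busy, STEAL voice 0 (pitch 63, oldest) -> assign | voices=[81 89 72 66]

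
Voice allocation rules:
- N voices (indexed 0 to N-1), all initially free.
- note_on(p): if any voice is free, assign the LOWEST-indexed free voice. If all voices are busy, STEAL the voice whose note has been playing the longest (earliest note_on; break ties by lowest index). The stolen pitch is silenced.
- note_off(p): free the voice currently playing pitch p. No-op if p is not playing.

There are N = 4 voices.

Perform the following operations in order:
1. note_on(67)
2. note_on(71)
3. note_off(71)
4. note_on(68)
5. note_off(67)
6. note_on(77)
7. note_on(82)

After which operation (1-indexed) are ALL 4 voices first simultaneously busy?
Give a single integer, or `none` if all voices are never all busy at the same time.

Answer: none

Derivation:
Op 1: note_on(67): voice 0 is free -> assigned | voices=[67 - - -]
Op 2: note_on(71): voice 1 is free -> assigned | voices=[67 71 - -]
Op 3: note_off(71): free voice 1 | voices=[67 - - -]
Op 4: note_on(68): voice 1 is free -> assigned | voices=[67 68 - -]
Op 5: note_off(67): free voice 0 | voices=[- 68 - -]
Op 6: note_on(77): voice 0 is free -> assigned | voices=[77 68 - -]
Op 7: note_on(82): voice 2 is free -> assigned | voices=[77 68 82 -]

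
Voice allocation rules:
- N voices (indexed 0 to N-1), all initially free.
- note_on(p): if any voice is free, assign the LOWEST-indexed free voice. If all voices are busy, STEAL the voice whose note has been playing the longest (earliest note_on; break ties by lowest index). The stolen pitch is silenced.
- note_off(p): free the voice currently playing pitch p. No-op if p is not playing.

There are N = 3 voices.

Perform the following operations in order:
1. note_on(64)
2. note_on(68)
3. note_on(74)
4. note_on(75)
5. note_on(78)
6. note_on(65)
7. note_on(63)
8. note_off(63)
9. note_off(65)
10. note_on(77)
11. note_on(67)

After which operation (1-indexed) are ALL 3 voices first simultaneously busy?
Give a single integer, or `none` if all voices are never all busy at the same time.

Answer: 3

Derivation:
Op 1: note_on(64): voice 0 is free -> assigned | voices=[64 - -]
Op 2: note_on(68): voice 1 is free -> assigned | voices=[64 68 -]
Op 3: note_on(74): voice 2 is free -> assigned | voices=[64 68 74]
Op 4: note_on(75): all voices busy, STEAL voice 0 (pitch 64, oldest) -> assign | voices=[75 68 74]
Op 5: note_on(78): all voices busy, STEAL voice 1 (pitch 68, oldest) -> assign | voices=[75 78 74]
Op 6: note_on(65): all voices busy, STEAL voice 2 (pitch 74, oldest) -> assign | voices=[75 78 65]
Op 7: note_on(63): all voices busy, STEAL voice 0 (pitch 75, oldest) -> assign | voices=[63 78 65]
Op 8: note_off(63): free voice 0 | voices=[- 78 65]
Op 9: note_off(65): free voice 2 | voices=[- 78 -]
Op 10: note_on(77): voice 0 is free -> assigned | voices=[77 78 -]
Op 11: note_on(67): voice 2 is free -> assigned | voices=[77 78 67]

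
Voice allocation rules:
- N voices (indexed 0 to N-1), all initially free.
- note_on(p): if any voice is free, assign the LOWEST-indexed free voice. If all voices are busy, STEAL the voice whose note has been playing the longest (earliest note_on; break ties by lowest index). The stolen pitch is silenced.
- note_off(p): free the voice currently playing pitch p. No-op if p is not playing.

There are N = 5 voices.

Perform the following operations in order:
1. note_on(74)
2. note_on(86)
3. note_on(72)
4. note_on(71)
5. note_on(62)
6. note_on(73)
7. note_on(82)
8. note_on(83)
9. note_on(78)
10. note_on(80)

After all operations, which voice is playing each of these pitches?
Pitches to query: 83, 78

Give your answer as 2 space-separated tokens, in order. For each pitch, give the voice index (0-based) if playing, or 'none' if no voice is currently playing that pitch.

Answer: 2 3

Derivation:
Op 1: note_on(74): voice 0 is free -> assigned | voices=[74 - - - -]
Op 2: note_on(86): voice 1 is free -> assigned | voices=[74 86 - - -]
Op 3: note_on(72): voice 2 is free -> assigned | voices=[74 86 72 - -]
Op 4: note_on(71): voice 3 is free -> assigned | voices=[74 86 72 71 -]
Op 5: note_on(62): voice 4 is free -> assigned | voices=[74 86 72 71 62]
Op 6: note_on(73): all voices busy, STEAL voice 0 (pitch 74, oldest) -> assign | voices=[73 86 72 71 62]
Op 7: note_on(82): all voices busy, STEAL voice 1 (pitch 86, oldest) -> assign | voices=[73 82 72 71 62]
Op 8: note_on(83): all voices busy, STEAL voice 2 (pitch 72, oldest) -> assign | voices=[73 82 83 71 62]
Op 9: note_on(78): all voices busy, STEAL voice 3 (pitch 71, oldest) -> assign | voices=[73 82 83 78 62]
Op 10: note_on(80): all voices busy, STEAL voice 4 (pitch 62, oldest) -> assign | voices=[73 82 83 78 80]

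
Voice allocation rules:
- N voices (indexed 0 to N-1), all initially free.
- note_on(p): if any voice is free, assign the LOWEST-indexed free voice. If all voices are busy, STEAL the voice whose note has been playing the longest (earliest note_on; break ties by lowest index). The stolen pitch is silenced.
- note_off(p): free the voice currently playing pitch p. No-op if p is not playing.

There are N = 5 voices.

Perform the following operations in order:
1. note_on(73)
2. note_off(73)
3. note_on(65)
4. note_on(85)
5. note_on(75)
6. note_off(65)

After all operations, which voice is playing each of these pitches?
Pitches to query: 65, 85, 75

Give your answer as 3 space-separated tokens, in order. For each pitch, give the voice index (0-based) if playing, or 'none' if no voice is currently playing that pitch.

Answer: none 1 2

Derivation:
Op 1: note_on(73): voice 0 is free -> assigned | voices=[73 - - - -]
Op 2: note_off(73): free voice 0 | voices=[- - - - -]
Op 3: note_on(65): voice 0 is free -> assigned | voices=[65 - - - -]
Op 4: note_on(85): voice 1 is free -> assigned | voices=[65 85 - - -]
Op 5: note_on(75): voice 2 is free -> assigned | voices=[65 85 75 - -]
Op 6: note_off(65): free voice 0 | voices=[- 85 75 - -]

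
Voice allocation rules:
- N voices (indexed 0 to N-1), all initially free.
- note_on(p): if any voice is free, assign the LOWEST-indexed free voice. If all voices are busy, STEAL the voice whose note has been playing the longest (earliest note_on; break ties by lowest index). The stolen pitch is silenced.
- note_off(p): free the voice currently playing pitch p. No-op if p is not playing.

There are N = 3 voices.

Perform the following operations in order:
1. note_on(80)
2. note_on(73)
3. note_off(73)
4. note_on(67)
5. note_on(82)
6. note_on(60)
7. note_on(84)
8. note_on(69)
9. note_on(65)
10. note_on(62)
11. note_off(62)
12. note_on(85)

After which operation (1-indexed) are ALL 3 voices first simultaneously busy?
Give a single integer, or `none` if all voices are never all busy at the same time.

Op 1: note_on(80): voice 0 is free -> assigned | voices=[80 - -]
Op 2: note_on(73): voice 1 is free -> assigned | voices=[80 73 -]
Op 3: note_off(73): free voice 1 | voices=[80 - -]
Op 4: note_on(67): voice 1 is free -> assigned | voices=[80 67 -]
Op 5: note_on(82): voice 2 is free -> assigned | voices=[80 67 82]
Op 6: note_on(60): all voices busy, STEAL voice 0 (pitch 80, oldest) -> assign | voices=[60 67 82]
Op 7: note_on(84): all voices busy, STEAL voice 1 (pitch 67, oldest) -> assign | voices=[60 84 82]
Op 8: note_on(69): all voices busy, STEAL voice 2 (pitch 82, oldest) -> assign | voices=[60 84 69]
Op 9: note_on(65): all voices busy, STEAL voice 0 (pitch 60, oldest) -> assign | voices=[65 84 69]
Op 10: note_on(62): all voices busy, STEAL voice 1 (pitch 84, oldest) -> assign | voices=[65 62 69]
Op 11: note_off(62): free voice 1 | voices=[65 - 69]
Op 12: note_on(85): voice 1 is free -> assigned | voices=[65 85 69]

Answer: 5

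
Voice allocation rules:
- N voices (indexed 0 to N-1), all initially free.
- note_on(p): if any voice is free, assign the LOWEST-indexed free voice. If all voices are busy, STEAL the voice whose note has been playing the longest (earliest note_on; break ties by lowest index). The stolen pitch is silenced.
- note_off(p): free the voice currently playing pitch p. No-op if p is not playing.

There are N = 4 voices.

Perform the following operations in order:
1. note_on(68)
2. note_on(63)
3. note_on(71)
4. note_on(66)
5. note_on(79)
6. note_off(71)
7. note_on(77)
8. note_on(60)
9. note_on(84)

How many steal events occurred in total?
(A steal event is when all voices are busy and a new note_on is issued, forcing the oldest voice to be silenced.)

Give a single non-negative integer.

Answer: 3

Derivation:
Op 1: note_on(68): voice 0 is free -> assigned | voices=[68 - - -]
Op 2: note_on(63): voice 1 is free -> assigned | voices=[68 63 - -]
Op 3: note_on(71): voice 2 is free -> assigned | voices=[68 63 71 -]
Op 4: note_on(66): voice 3 is free -> assigned | voices=[68 63 71 66]
Op 5: note_on(79): all voices busy, STEAL voice 0 (pitch 68, oldest) -> assign | voices=[79 63 71 66]
Op 6: note_off(71): free voice 2 | voices=[79 63 - 66]
Op 7: note_on(77): voice 2 is free -> assigned | voices=[79 63 77 66]
Op 8: note_on(60): all voices busy, STEAL voice 1 (pitch 63, oldest) -> assign | voices=[79 60 77 66]
Op 9: note_on(84): all voices busy, STEAL voice 3 (pitch 66, oldest) -> assign | voices=[79 60 77 84]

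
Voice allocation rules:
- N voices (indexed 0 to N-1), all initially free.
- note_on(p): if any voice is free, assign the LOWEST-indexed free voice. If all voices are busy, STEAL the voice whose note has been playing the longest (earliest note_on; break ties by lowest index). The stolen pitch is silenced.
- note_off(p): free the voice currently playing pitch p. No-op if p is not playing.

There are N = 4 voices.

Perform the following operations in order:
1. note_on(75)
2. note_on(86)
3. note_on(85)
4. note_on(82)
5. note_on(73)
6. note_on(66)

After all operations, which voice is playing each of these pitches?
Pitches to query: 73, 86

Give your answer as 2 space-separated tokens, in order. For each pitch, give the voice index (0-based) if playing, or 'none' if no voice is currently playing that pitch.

Op 1: note_on(75): voice 0 is free -> assigned | voices=[75 - - -]
Op 2: note_on(86): voice 1 is free -> assigned | voices=[75 86 - -]
Op 3: note_on(85): voice 2 is free -> assigned | voices=[75 86 85 -]
Op 4: note_on(82): voice 3 is free -> assigned | voices=[75 86 85 82]
Op 5: note_on(73): all voices busy, STEAL voice 0 (pitch 75, oldest) -> assign | voices=[73 86 85 82]
Op 6: note_on(66): all voices busy, STEAL voice 1 (pitch 86, oldest) -> assign | voices=[73 66 85 82]

Answer: 0 none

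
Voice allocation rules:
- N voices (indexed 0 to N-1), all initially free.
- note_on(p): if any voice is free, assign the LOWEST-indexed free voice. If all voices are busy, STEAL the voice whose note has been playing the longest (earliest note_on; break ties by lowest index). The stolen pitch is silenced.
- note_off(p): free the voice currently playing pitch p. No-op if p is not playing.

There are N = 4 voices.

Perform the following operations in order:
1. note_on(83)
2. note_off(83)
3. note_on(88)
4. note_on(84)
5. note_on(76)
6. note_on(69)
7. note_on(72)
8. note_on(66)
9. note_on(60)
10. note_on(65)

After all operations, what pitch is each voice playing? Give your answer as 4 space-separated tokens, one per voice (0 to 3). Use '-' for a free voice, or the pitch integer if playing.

Answer: 72 66 60 65

Derivation:
Op 1: note_on(83): voice 0 is free -> assigned | voices=[83 - - -]
Op 2: note_off(83): free voice 0 | voices=[- - - -]
Op 3: note_on(88): voice 0 is free -> assigned | voices=[88 - - -]
Op 4: note_on(84): voice 1 is free -> assigned | voices=[88 84 - -]
Op 5: note_on(76): voice 2 is free -> assigned | voices=[88 84 76 -]
Op 6: note_on(69): voice 3 is free -> assigned | voices=[88 84 76 69]
Op 7: note_on(72): all voices busy, STEAL voice 0 (pitch 88, oldest) -> assign | voices=[72 84 76 69]
Op 8: note_on(66): all voices busy, STEAL voice 1 (pitch 84, oldest) -> assign | voices=[72 66 76 69]
Op 9: note_on(60): all voices busy, STEAL voice 2 (pitch 76, oldest) -> assign | voices=[72 66 60 69]
Op 10: note_on(65): all voices busy, STEAL voice 3 (pitch 69, oldest) -> assign | voices=[72 66 60 65]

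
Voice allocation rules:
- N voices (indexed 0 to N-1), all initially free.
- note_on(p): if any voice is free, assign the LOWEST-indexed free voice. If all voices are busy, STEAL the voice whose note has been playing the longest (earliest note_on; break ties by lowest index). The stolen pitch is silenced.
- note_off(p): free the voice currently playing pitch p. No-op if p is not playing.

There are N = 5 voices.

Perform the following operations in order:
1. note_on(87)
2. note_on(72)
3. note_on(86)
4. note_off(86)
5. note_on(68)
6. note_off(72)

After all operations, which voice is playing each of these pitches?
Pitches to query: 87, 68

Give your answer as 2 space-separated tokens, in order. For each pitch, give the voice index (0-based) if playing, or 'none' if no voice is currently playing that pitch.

Op 1: note_on(87): voice 0 is free -> assigned | voices=[87 - - - -]
Op 2: note_on(72): voice 1 is free -> assigned | voices=[87 72 - - -]
Op 3: note_on(86): voice 2 is free -> assigned | voices=[87 72 86 - -]
Op 4: note_off(86): free voice 2 | voices=[87 72 - - -]
Op 5: note_on(68): voice 2 is free -> assigned | voices=[87 72 68 - -]
Op 6: note_off(72): free voice 1 | voices=[87 - 68 - -]

Answer: 0 2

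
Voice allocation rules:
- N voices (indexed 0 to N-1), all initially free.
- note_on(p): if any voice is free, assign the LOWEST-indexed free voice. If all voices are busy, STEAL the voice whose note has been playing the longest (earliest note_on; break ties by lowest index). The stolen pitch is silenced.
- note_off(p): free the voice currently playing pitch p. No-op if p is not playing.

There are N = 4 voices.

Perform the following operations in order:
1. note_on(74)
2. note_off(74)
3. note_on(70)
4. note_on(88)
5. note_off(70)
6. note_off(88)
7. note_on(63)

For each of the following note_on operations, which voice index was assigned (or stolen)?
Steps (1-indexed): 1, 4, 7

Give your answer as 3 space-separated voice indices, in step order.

Op 1: note_on(74): voice 0 is free -> assigned | voices=[74 - - -]
Op 2: note_off(74): free voice 0 | voices=[- - - -]
Op 3: note_on(70): voice 0 is free -> assigned | voices=[70 - - -]
Op 4: note_on(88): voice 1 is free -> assigned | voices=[70 88 - -]
Op 5: note_off(70): free voice 0 | voices=[- 88 - -]
Op 6: note_off(88): free voice 1 | voices=[- - - -]
Op 7: note_on(63): voice 0 is free -> assigned | voices=[63 - - -]

Answer: 0 1 0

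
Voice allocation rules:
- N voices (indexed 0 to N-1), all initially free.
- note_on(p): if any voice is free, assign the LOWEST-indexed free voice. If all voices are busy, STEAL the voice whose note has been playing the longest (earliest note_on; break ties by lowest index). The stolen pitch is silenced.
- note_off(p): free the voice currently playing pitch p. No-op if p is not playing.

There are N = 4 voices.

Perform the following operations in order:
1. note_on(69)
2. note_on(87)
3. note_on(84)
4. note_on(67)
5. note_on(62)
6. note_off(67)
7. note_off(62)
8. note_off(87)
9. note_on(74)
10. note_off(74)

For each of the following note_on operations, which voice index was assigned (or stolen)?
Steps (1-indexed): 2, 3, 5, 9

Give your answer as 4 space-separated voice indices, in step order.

Op 1: note_on(69): voice 0 is free -> assigned | voices=[69 - - -]
Op 2: note_on(87): voice 1 is free -> assigned | voices=[69 87 - -]
Op 3: note_on(84): voice 2 is free -> assigned | voices=[69 87 84 -]
Op 4: note_on(67): voice 3 is free -> assigned | voices=[69 87 84 67]
Op 5: note_on(62): all voices busy, STEAL voice 0 (pitch 69, oldest) -> assign | voices=[62 87 84 67]
Op 6: note_off(67): free voice 3 | voices=[62 87 84 -]
Op 7: note_off(62): free voice 0 | voices=[- 87 84 -]
Op 8: note_off(87): free voice 1 | voices=[- - 84 -]
Op 9: note_on(74): voice 0 is free -> assigned | voices=[74 - 84 -]
Op 10: note_off(74): free voice 0 | voices=[- - 84 -]

Answer: 1 2 0 0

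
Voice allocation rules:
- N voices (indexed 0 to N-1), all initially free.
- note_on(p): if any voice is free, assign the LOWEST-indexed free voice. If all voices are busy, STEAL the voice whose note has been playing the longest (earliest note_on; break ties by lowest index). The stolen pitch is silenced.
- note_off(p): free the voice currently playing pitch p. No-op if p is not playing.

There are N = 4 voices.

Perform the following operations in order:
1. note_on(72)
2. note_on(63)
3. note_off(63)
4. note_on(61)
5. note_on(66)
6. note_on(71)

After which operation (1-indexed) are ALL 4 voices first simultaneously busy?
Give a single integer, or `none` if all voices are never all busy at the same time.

Answer: 6

Derivation:
Op 1: note_on(72): voice 0 is free -> assigned | voices=[72 - - -]
Op 2: note_on(63): voice 1 is free -> assigned | voices=[72 63 - -]
Op 3: note_off(63): free voice 1 | voices=[72 - - -]
Op 4: note_on(61): voice 1 is free -> assigned | voices=[72 61 - -]
Op 5: note_on(66): voice 2 is free -> assigned | voices=[72 61 66 -]
Op 6: note_on(71): voice 3 is free -> assigned | voices=[72 61 66 71]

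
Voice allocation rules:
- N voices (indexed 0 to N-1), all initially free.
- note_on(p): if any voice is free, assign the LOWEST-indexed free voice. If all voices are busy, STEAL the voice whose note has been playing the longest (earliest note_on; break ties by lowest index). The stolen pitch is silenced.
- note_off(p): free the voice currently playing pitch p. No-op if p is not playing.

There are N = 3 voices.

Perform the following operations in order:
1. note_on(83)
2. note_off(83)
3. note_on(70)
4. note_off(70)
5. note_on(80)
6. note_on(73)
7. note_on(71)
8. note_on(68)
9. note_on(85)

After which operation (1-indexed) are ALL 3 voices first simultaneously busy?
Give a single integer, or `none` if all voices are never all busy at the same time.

Answer: 7

Derivation:
Op 1: note_on(83): voice 0 is free -> assigned | voices=[83 - -]
Op 2: note_off(83): free voice 0 | voices=[- - -]
Op 3: note_on(70): voice 0 is free -> assigned | voices=[70 - -]
Op 4: note_off(70): free voice 0 | voices=[- - -]
Op 5: note_on(80): voice 0 is free -> assigned | voices=[80 - -]
Op 6: note_on(73): voice 1 is free -> assigned | voices=[80 73 -]
Op 7: note_on(71): voice 2 is free -> assigned | voices=[80 73 71]
Op 8: note_on(68): all voices busy, STEAL voice 0 (pitch 80, oldest) -> assign | voices=[68 73 71]
Op 9: note_on(85): all voices busy, STEAL voice 1 (pitch 73, oldest) -> assign | voices=[68 85 71]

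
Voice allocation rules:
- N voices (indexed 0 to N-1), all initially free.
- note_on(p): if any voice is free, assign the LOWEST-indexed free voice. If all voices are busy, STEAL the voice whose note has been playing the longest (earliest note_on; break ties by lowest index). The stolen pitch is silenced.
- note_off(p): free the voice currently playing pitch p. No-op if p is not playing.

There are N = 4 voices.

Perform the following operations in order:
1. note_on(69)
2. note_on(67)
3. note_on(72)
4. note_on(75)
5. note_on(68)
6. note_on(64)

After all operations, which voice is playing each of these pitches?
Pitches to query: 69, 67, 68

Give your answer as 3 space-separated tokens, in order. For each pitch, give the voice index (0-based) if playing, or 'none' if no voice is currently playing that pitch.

Answer: none none 0

Derivation:
Op 1: note_on(69): voice 0 is free -> assigned | voices=[69 - - -]
Op 2: note_on(67): voice 1 is free -> assigned | voices=[69 67 - -]
Op 3: note_on(72): voice 2 is free -> assigned | voices=[69 67 72 -]
Op 4: note_on(75): voice 3 is free -> assigned | voices=[69 67 72 75]
Op 5: note_on(68): all voices busy, STEAL voice 0 (pitch 69, oldest) -> assign | voices=[68 67 72 75]
Op 6: note_on(64): all voices busy, STEAL voice 1 (pitch 67, oldest) -> assign | voices=[68 64 72 75]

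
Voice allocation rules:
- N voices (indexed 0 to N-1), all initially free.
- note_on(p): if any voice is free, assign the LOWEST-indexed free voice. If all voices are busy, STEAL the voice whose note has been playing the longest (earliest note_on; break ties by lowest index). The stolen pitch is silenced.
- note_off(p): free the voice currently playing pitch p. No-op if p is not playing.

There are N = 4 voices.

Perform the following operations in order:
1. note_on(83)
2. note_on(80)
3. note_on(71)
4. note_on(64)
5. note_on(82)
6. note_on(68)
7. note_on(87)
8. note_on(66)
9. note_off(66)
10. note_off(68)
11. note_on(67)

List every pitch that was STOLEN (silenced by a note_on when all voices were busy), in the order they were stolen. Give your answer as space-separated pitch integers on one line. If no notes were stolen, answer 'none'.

Op 1: note_on(83): voice 0 is free -> assigned | voices=[83 - - -]
Op 2: note_on(80): voice 1 is free -> assigned | voices=[83 80 - -]
Op 3: note_on(71): voice 2 is free -> assigned | voices=[83 80 71 -]
Op 4: note_on(64): voice 3 is free -> assigned | voices=[83 80 71 64]
Op 5: note_on(82): all voices busy, STEAL voice 0 (pitch 83, oldest) -> assign | voices=[82 80 71 64]
Op 6: note_on(68): all voices busy, STEAL voice 1 (pitch 80, oldest) -> assign | voices=[82 68 71 64]
Op 7: note_on(87): all voices busy, STEAL voice 2 (pitch 71, oldest) -> assign | voices=[82 68 87 64]
Op 8: note_on(66): all voices busy, STEAL voice 3 (pitch 64, oldest) -> assign | voices=[82 68 87 66]
Op 9: note_off(66): free voice 3 | voices=[82 68 87 -]
Op 10: note_off(68): free voice 1 | voices=[82 - 87 -]
Op 11: note_on(67): voice 1 is free -> assigned | voices=[82 67 87 -]

Answer: 83 80 71 64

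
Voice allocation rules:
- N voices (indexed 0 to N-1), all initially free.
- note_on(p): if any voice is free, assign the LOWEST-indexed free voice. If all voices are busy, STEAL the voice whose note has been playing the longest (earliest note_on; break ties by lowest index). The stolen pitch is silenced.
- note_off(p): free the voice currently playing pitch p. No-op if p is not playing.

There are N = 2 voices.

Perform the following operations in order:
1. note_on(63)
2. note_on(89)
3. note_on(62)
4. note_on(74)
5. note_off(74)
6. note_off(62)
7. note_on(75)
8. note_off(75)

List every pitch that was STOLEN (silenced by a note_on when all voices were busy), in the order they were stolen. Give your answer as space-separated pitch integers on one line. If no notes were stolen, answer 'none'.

Answer: 63 89

Derivation:
Op 1: note_on(63): voice 0 is free -> assigned | voices=[63 -]
Op 2: note_on(89): voice 1 is free -> assigned | voices=[63 89]
Op 3: note_on(62): all voices busy, STEAL voice 0 (pitch 63, oldest) -> assign | voices=[62 89]
Op 4: note_on(74): all voices busy, STEAL voice 1 (pitch 89, oldest) -> assign | voices=[62 74]
Op 5: note_off(74): free voice 1 | voices=[62 -]
Op 6: note_off(62): free voice 0 | voices=[- -]
Op 7: note_on(75): voice 0 is free -> assigned | voices=[75 -]
Op 8: note_off(75): free voice 0 | voices=[- -]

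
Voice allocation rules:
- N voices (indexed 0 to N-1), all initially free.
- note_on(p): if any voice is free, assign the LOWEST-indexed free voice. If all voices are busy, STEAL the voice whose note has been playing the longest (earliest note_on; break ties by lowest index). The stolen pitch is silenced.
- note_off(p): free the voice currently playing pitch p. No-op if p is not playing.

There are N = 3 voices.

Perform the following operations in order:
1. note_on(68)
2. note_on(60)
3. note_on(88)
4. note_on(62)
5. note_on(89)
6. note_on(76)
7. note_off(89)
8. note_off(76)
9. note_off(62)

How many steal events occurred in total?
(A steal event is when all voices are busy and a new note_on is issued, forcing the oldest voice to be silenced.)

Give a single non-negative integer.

Op 1: note_on(68): voice 0 is free -> assigned | voices=[68 - -]
Op 2: note_on(60): voice 1 is free -> assigned | voices=[68 60 -]
Op 3: note_on(88): voice 2 is free -> assigned | voices=[68 60 88]
Op 4: note_on(62): all voices busy, STEAL voice 0 (pitch 68, oldest) -> assign | voices=[62 60 88]
Op 5: note_on(89): all voices busy, STEAL voice 1 (pitch 60, oldest) -> assign | voices=[62 89 88]
Op 6: note_on(76): all voices busy, STEAL voice 2 (pitch 88, oldest) -> assign | voices=[62 89 76]
Op 7: note_off(89): free voice 1 | voices=[62 - 76]
Op 8: note_off(76): free voice 2 | voices=[62 - -]
Op 9: note_off(62): free voice 0 | voices=[- - -]

Answer: 3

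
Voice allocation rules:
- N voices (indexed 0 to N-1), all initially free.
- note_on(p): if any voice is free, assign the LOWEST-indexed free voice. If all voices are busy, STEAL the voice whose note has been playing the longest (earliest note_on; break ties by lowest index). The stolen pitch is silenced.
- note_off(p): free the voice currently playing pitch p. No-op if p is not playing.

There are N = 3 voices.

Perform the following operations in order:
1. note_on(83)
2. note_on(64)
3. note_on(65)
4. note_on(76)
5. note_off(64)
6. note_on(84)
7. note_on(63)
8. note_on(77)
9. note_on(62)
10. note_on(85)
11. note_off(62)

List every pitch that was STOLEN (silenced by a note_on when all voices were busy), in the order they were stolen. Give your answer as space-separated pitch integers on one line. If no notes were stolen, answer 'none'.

Answer: 83 65 76 84 63

Derivation:
Op 1: note_on(83): voice 0 is free -> assigned | voices=[83 - -]
Op 2: note_on(64): voice 1 is free -> assigned | voices=[83 64 -]
Op 3: note_on(65): voice 2 is free -> assigned | voices=[83 64 65]
Op 4: note_on(76): all voices busy, STEAL voice 0 (pitch 83, oldest) -> assign | voices=[76 64 65]
Op 5: note_off(64): free voice 1 | voices=[76 - 65]
Op 6: note_on(84): voice 1 is free -> assigned | voices=[76 84 65]
Op 7: note_on(63): all voices busy, STEAL voice 2 (pitch 65, oldest) -> assign | voices=[76 84 63]
Op 8: note_on(77): all voices busy, STEAL voice 0 (pitch 76, oldest) -> assign | voices=[77 84 63]
Op 9: note_on(62): all voices busy, STEAL voice 1 (pitch 84, oldest) -> assign | voices=[77 62 63]
Op 10: note_on(85): all voices busy, STEAL voice 2 (pitch 63, oldest) -> assign | voices=[77 62 85]
Op 11: note_off(62): free voice 1 | voices=[77 - 85]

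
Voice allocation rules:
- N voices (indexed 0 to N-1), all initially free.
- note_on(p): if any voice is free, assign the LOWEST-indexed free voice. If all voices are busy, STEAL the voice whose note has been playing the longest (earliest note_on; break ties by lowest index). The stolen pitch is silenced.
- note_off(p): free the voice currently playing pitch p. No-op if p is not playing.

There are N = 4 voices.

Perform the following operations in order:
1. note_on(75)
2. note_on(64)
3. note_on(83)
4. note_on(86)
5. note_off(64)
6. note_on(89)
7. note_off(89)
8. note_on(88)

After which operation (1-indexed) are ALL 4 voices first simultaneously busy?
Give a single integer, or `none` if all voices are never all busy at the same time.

Op 1: note_on(75): voice 0 is free -> assigned | voices=[75 - - -]
Op 2: note_on(64): voice 1 is free -> assigned | voices=[75 64 - -]
Op 3: note_on(83): voice 2 is free -> assigned | voices=[75 64 83 -]
Op 4: note_on(86): voice 3 is free -> assigned | voices=[75 64 83 86]
Op 5: note_off(64): free voice 1 | voices=[75 - 83 86]
Op 6: note_on(89): voice 1 is free -> assigned | voices=[75 89 83 86]
Op 7: note_off(89): free voice 1 | voices=[75 - 83 86]
Op 8: note_on(88): voice 1 is free -> assigned | voices=[75 88 83 86]

Answer: 4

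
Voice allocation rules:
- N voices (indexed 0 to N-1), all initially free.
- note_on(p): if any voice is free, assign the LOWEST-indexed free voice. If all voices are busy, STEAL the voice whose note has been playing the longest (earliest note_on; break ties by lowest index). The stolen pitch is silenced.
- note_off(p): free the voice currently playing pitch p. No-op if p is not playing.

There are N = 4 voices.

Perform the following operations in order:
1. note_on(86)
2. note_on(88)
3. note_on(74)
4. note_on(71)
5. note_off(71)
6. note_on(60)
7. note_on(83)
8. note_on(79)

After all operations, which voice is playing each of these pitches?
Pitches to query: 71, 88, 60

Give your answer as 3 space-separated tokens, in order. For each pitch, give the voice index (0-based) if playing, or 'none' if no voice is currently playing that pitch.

Answer: none none 3

Derivation:
Op 1: note_on(86): voice 0 is free -> assigned | voices=[86 - - -]
Op 2: note_on(88): voice 1 is free -> assigned | voices=[86 88 - -]
Op 3: note_on(74): voice 2 is free -> assigned | voices=[86 88 74 -]
Op 4: note_on(71): voice 3 is free -> assigned | voices=[86 88 74 71]
Op 5: note_off(71): free voice 3 | voices=[86 88 74 -]
Op 6: note_on(60): voice 3 is free -> assigned | voices=[86 88 74 60]
Op 7: note_on(83): all voices busy, STEAL voice 0 (pitch 86, oldest) -> assign | voices=[83 88 74 60]
Op 8: note_on(79): all voices busy, STEAL voice 1 (pitch 88, oldest) -> assign | voices=[83 79 74 60]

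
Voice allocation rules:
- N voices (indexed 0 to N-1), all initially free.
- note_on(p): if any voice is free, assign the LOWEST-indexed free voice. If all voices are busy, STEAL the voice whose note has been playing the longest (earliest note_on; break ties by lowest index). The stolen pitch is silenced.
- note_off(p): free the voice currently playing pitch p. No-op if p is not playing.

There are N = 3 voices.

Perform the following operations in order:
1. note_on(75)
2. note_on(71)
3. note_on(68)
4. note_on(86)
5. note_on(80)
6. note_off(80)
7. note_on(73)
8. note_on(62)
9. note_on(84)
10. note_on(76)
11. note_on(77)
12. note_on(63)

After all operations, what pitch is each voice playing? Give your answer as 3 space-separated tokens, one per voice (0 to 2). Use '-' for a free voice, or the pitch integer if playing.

Op 1: note_on(75): voice 0 is free -> assigned | voices=[75 - -]
Op 2: note_on(71): voice 1 is free -> assigned | voices=[75 71 -]
Op 3: note_on(68): voice 2 is free -> assigned | voices=[75 71 68]
Op 4: note_on(86): all voices busy, STEAL voice 0 (pitch 75, oldest) -> assign | voices=[86 71 68]
Op 5: note_on(80): all voices busy, STEAL voice 1 (pitch 71, oldest) -> assign | voices=[86 80 68]
Op 6: note_off(80): free voice 1 | voices=[86 - 68]
Op 7: note_on(73): voice 1 is free -> assigned | voices=[86 73 68]
Op 8: note_on(62): all voices busy, STEAL voice 2 (pitch 68, oldest) -> assign | voices=[86 73 62]
Op 9: note_on(84): all voices busy, STEAL voice 0 (pitch 86, oldest) -> assign | voices=[84 73 62]
Op 10: note_on(76): all voices busy, STEAL voice 1 (pitch 73, oldest) -> assign | voices=[84 76 62]
Op 11: note_on(77): all voices busy, STEAL voice 2 (pitch 62, oldest) -> assign | voices=[84 76 77]
Op 12: note_on(63): all voices busy, STEAL voice 0 (pitch 84, oldest) -> assign | voices=[63 76 77]

Answer: 63 76 77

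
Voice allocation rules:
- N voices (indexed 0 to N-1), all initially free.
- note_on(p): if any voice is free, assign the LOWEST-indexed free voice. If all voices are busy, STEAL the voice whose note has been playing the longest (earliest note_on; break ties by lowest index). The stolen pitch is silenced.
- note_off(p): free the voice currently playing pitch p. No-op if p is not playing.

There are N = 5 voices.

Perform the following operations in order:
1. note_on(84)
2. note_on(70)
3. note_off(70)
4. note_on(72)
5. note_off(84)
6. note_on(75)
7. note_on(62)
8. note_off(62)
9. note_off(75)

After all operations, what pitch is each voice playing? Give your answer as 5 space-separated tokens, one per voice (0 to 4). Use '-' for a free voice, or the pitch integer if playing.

Answer: - 72 - - -

Derivation:
Op 1: note_on(84): voice 0 is free -> assigned | voices=[84 - - - -]
Op 2: note_on(70): voice 1 is free -> assigned | voices=[84 70 - - -]
Op 3: note_off(70): free voice 1 | voices=[84 - - - -]
Op 4: note_on(72): voice 1 is free -> assigned | voices=[84 72 - - -]
Op 5: note_off(84): free voice 0 | voices=[- 72 - - -]
Op 6: note_on(75): voice 0 is free -> assigned | voices=[75 72 - - -]
Op 7: note_on(62): voice 2 is free -> assigned | voices=[75 72 62 - -]
Op 8: note_off(62): free voice 2 | voices=[75 72 - - -]
Op 9: note_off(75): free voice 0 | voices=[- 72 - - -]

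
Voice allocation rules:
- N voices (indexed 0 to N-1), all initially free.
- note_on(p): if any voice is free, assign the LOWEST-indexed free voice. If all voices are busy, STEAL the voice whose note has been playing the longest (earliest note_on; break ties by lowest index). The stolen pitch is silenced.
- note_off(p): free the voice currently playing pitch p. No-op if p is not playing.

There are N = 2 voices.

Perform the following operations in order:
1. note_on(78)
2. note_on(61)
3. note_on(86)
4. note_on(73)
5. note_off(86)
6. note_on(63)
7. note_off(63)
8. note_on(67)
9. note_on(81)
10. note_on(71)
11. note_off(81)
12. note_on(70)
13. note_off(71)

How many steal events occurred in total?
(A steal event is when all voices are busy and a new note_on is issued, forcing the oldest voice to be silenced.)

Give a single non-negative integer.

Op 1: note_on(78): voice 0 is free -> assigned | voices=[78 -]
Op 2: note_on(61): voice 1 is free -> assigned | voices=[78 61]
Op 3: note_on(86): all voices busy, STEAL voice 0 (pitch 78, oldest) -> assign | voices=[86 61]
Op 4: note_on(73): all voices busy, STEAL voice 1 (pitch 61, oldest) -> assign | voices=[86 73]
Op 5: note_off(86): free voice 0 | voices=[- 73]
Op 6: note_on(63): voice 0 is free -> assigned | voices=[63 73]
Op 7: note_off(63): free voice 0 | voices=[- 73]
Op 8: note_on(67): voice 0 is free -> assigned | voices=[67 73]
Op 9: note_on(81): all voices busy, STEAL voice 1 (pitch 73, oldest) -> assign | voices=[67 81]
Op 10: note_on(71): all voices busy, STEAL voice 0 (pitch 67, oldest) -> assign | voices=[71 81]
Op 11: note_off(81): free voice 1 | voices=[71 -]
Op 12: note_on(70): voice 1 is free -> assigned | voices=[71 70]
Op 13: note_off(71): free voice 0 | voices=[- 70]

Answer: 4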